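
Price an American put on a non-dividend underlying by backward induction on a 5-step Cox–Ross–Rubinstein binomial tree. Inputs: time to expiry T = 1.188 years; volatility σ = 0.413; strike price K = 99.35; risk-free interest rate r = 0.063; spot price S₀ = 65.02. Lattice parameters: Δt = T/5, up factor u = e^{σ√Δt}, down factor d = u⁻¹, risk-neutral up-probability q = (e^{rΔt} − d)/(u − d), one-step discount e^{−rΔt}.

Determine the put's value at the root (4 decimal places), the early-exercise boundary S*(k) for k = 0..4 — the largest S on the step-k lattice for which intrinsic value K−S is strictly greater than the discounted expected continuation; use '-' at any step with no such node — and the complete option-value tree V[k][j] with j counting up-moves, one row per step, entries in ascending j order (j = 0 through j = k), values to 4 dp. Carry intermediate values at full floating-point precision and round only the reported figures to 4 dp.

price = 34.8000
boundary = - 53.1640 65.0200 53.1640 65.0200
tree:
34.8000
46.1860 23.8859
55.8802 34.3300 13.6259
63.8066 46.1860 22.1561 5.0638
70.2877 55.8802 34.3300 10.0207 0.0000
75.5871 63.8066 46.1860 19.8300 0.0000 0.0000

Δt=0.23760, u=1.22301, d=0.81766, q=0.48705, disc=e^(-rΔt)=0.98514
k=5 terminal: V=max(K-S,0) → 75.5871 63.8066 46.1860 19.8300 0.0000 0.0000
k=4: j=0 S=29.0623 intr=70.2877 cont=68.8117 V=70.2877[EX]; j=1 S=43.4698 intr=55.8802 cont=54.4041 V=55.8802[EX]; j=2 S=65.0200 intr=34.3300 cont=32.8539 V=34.3300[EX]; j=3 S=97.2536 intr=2.0964 cont=10.0207 V=10.0207[hold]; j=4 S=145.4671 intr=0.0000 cont=0.0000 V=0.0000[hold]  S*(4)=65.0200
k=3: j=0 S=35.5434 intr=63.8066 cont=62.3305 V=63.8066[EX]; j=1 S=53.1640 intr=46.1860 cont=44.7099 V=46.1860[EX]; j=2 S=79.5200 intr=19.8300 cont=22.1561 V=22.1561[hold]; j=3 S=118.9420 intr=0.0000 cont=5.0638 V=5.0638[hold]  S*(3)=53.1640
k=2: j=0 S=43.4698 intr=55.8802 cont=54.4041 V=55.8802[EX]; j=1 S=65.0200 intr=34.3300 cont=33.9700 V=34.3300[EX]; j=2 S=97.2536 intr=2.0964 cont=13.6259 V=13.6259[hold]  S*(2)=65.0200
k=1: j=0 S=53.1640 intr=46.1860 cont=44.7099 V=46.1860[EX]; j=1 S=79.5200 intr=19.8300 cont=23.8859 V=23.8859[hold]  S*(1)=53.1640
k=0: j=0 S=65.0200 intr=34.3300 cont=34.8000 V=34.8000[hold]  S*(0)=-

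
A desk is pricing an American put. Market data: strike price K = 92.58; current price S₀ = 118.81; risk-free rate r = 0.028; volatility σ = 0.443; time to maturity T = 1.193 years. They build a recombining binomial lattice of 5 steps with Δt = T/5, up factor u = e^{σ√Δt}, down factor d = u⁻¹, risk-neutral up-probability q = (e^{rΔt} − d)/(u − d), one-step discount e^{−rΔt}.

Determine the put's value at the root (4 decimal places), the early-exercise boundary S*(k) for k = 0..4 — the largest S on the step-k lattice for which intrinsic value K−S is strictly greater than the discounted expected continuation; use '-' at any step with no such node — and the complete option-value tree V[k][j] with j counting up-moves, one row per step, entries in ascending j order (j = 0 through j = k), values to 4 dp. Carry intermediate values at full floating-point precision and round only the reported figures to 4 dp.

Δt=0.23860, u=1.24159, d=0.80542, q=0.46148, disc=e^(-rΔt)=0.99334
k=5 terminal: V=max(K-S,0) → 52.3114 30.5044 0.0000 0.0000 0.0000 0.0000
k=4: j=0 S=49.9970 intr=42.5830 cont=41.9666 V=42.5830[EX]; j=1 S=77.0723 intr=15.5077 cont=16.3178 V=16.3178[hold]; j=2 S=118.8100 intr=0.0000 cont=0.0000 V=0.0000[hold]; j=3 S=183.1503 intr=0.0000 cont=0.0000 V=0.0000[hold]; j=4 S=282.3335 intr=0.0000 cont=0.0000 V=0.0000[hold]  S*(4)=49.9970
k=3: j=0 S=62.0756 intr=30.5044 cont=30.2593 V=30.5044[EX]; j=1 S=95.6920 intr=0.0000 cont=8.7290 V=8.7290[hold]; j=2 S=147.5130 intr=0.0000 cont=0.0000 V=0.0000[hold]; j=3 S=227.3972 intr=0.0000 cont=0.0000 V=0.0000[hold]  S*(3)=62.0756
k=2: j=0 S=77.0723 intr=15.5077 cont=20.3192 V=20.3192[hold]; j=1 S=118.8100 intr=0.0000 cont=4.6694 V=4.6694[hold]; j=2 S=183.1503 intr=0.0000 cont=0.0000 V=0.0000[hold]  S*(2)=-
k=1: j=0 S=95.6920 intr=0.0000 cont=13.0099 V=13.0099[hold]; j=1 S=147.5130 intr=0.0000 cont=2.4978 V=2.4978[hold]  S*(1)=-
k=0: j=0 S=118.8100 intr=0.0000 cont=8.1045 V=8.1045[hold]  S*(0)=-

price = 8.1045
boundary = - - - 62.0756 49.9970
tree:
8.1045
13.0099 2.4978
20.3192 4.6694 0.0000
30.5044 8.7290 0.0000 0.0000
42.5830 16.3178 0.0000 0.0000 0.0000
52.3114 30.5044 0.0000 0.0000 0.0000 0.0000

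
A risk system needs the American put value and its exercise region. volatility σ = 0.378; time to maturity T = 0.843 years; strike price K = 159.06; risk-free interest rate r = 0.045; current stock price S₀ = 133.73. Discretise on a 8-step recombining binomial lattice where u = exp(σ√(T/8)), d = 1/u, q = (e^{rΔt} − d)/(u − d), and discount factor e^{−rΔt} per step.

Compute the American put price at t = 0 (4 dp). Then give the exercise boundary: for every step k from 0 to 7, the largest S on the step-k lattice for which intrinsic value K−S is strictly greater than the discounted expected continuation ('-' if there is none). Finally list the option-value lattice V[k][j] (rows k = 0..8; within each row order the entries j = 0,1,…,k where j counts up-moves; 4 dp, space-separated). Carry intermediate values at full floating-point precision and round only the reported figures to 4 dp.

Δt=0.10537  u=1.13055  d=0.88452  q=0.48868  discount=0.99527
step 8 (expiry): payoffs max(K−S,0) = 108.9517 95.0144 77.2005 54.4317 25.3300 0.0000 0.0000 0.0000 0.0000
step 7: (k=7,j=0): S=56.6500, (K−S)⁺=102.4100, hold=101.6576 ⇒ V=102.4100 exercise | (k=7,j=1): S=72.4068, (K−S)⁺=86.6532, hold=85.9007 ⇒ V=86.6532 exercise | (k=7,j=2): S=92.5463, (K−S)⁺=66.5137, hold=65.7612 ⇒ V=66.5137 exercise | (k=7,j=3): S=118.2875, (K−S)⁺=40.7725, hold=40.0200 ⇒ V=40.7725 exercise | (k=7,j=4): S=151.1885, (K−S)⁺=7.8715, hold=12.8904 ⇒ V=12.8904 continue | (k=7,j=5): S=193.2407, (K−S)⁺=0.0000, hold=0.0000 ⇒ V=0.0000 continue | (k=7,j=6): S=246.9894, (K−S)⁺=0.0000, hold=0.0000 ⇒ V=0.0000 continue | (k=7,j=7): S=315.6881, (K−S)⁺=0.0000, hold=0.0000 ⇒ V=0.0000 continue  boundary S*=118.2875
step 6: (k=6,j=0): S=64.0456, (K−S)⁺=95.0144, hold=94.2619 ⇒ V=95.0144 exercise | (k=6,j=1): S=81.8595, (K−S)⁺=77.2005, hold=76.4480 ⇒ V=77.2005 exercise | (k=6,j=2): S=104.6283, (K−S)⁺=54.4317, hold=53.6793 ⇒ V=54.4317 exercise | (k=6,j=3): S=133.7300, (K−S)⁺=25.3300, hold=27.0186 ⇒ V=27.0186 continue | (k=6,j=4): S=170.9262, (K−S)⁺=0.0000, hold=6.5599 ⇒ V=6.5599 continue | (k=6,j=5): S=218.4683, (K−S)⁺=0.0000, hold=0.0000 ⇒ V=0.0000 continue | (k=6,j=6): S=279.2340, (K−S)⁺=0.0000, hold=0.0000 ⇒ V=0.0000 continue  boundary S*=104.6283
step 5: (k=5,j=0): S=72.4068, (K−S)⁺=86.6532, hold=85.9007 ⇒ V=86.6532 exercise | (k=5,j=1): S=92.5463, (K−S)⁺=66.5137, hold=65.7612 ⇒ V=66.5137 exercise | (k=5,j=2): S=118.2875, (K−S)⁺=40.7725, hold=40.8413 ⇒ V=40.8413 continue | (k=5,j=3): S=151.1885, (K−S)⁺=7.8715, hold=16.9403 ⇒ V=16.9403 continue | (k=5,j=4): S=193.2407, (K−S)⁺=0.0000, hold=3.3383 ⇒ V=3.3383 continue | (k=5,j=5): S=246.9894, (K−S)⁺=0.0000, hold=0.0000 ⇒ V=0.0000 continue  boundary S*=92.5463
step 4: (k=4,j=0): S=81.8595, (K−S)⁺=77.2005, hold=76.4480 ⇒ V=77.2005 exercise | (k=4,j=1): S=104.6283, (K−S)⁺=54.4317, hold=53.7127 ⇒ V=54.4317 exercise | (k=4,j=2): S=133.7300, (K−S)⁺=25.3300, hold=29.0234 ⇒ V=29.0234 continue | (k=4,j=3): S=170.9262, (K−S)⁺=0.0000, hold=10.2446 ⇒ V=10.2446 continue | (k=4,j=4): S=218.4683, (K−S)⁺=0.0000, hold=1.6989 ⇒ V=1.6989 continue  boundary S*=104.6283
step 3: (k=3,j=0): S=92.5463, (K−S)⁺=66.5137, hold=65.7612 ⇒ V=66.5137 exercise | (k=3,j=1): S=118.2875, (K−S)⁺=40.7725, hold=41.8164 ⇒ V=41.8164 continue | (k=3,j=2): S=151.1885, (K−S)⁺=7.8715, hold=19.7526 ⇒ V=19.7526 continue | (k=3,j=3): S=193.2407, (K−S)⁺=0.0000, hold=6.0397 ⇒ V=6.0397 continue  boundary S*=92.5463
step 2: (k=2,j=0): S=104.6283, (K−S)⁺=54.4317, hold=54.1870 ⇒ V=54.4317 exercise | (k=2,j=1): S=133.7300, (K−S)⁺=25.3300, hold=30.8874 ⇒ V=30.8874 continue | (k=2,j=2): S=170.9262, (K−S)⁺=0.0000, hold=12.9896 ⇒ V=12.9896 continue  boundary S*=104.6283
step 1: (k=1,j=0): S=118.2875, (K−S)⁺=40.7725, hold=42.7230 ⇒ V=42.7230 continue | (k=1,j=1): S=151.1885, (K−S)⁺=7.8715, hold=22.0363 ⇒ V=22.0363 continue  boundary S*=-
step 0: (k=0,j=0): S=133.7300, (K−S)⁺=25.3300, hold=32.4595 ⇒ V=32.4595 continue  boundary S*=-

price = 32.4595
boundary = - - 104.6283 92.5463 104.6283 92.5463 104.6283 118.2875
tree:
32.4595
42.7230 22.0363
54.4317 30.8874 12.9896
66.5137 41.8164 19.7526 6.0397
77.2005 54.4317 29.0234 10.2446 1.6989
86.6532 66.5137 40.8413 16.9403 3.3383 0.0000
95.0144 77.2005 54.4317 27.0186 6.5599 0.0000 0.0000
102.4100 86.6532 66.5137 40.7725 12.8904 0.0000 0.0000 0.0000
108.9517 95.0144 77.2005 54.4317 25.3300 0.0000 0.0000 0.0000 0.0000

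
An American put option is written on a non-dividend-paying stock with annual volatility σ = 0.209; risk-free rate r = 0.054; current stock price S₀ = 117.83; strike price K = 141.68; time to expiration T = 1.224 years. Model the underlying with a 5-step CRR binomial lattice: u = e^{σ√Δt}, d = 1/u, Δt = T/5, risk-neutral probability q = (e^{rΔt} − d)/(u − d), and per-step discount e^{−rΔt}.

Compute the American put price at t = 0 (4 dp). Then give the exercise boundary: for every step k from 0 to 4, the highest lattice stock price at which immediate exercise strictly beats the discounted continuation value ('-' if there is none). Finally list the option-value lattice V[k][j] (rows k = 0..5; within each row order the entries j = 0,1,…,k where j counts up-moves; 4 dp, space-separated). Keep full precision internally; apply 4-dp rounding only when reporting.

Δt=0.24480  u=1.10894  d=0.90176  q=0.53840  discount=0.98687
step 5 (expiry): payoffs max(K−S,0) = 71.4198 55.2772 35.4257 11.0132 0.0000 0.0000
step 4: (k=4,j=0): S=77.9146, (K−S)⁺=63.7654, hold=61.9049 ⇒ V=63.7654 exercise | (k=4,j=1): S=95.8158, (K−S)⁺=45.8642, hold=44.0036 ⇒ V=45.8642 exercise | (k=4,j=2): S=117.8300, (K−S)⁺=23.8500, hold=21.9894 ⇒ V=23.8500 exercise | (k=4,j=3): S=144.9020, (K−S)⁺=0.0000, hold=5.0170 ⇒ V=5.0170 continue | (k=4,j=4): S=178.1940, (K−S)⁺=0.0000, hold=0.0000 ⇒ V=0.0000 continue  boundary S*=117.8300
step 3: (k=3,j=0): S=86.4028, (K−S)⁺=55.2772, hold=53.4166 ⇒ V=55.2772 exercise | (k=3,j=1): S=106.2543, (K−S)⁺=35.4257, hold=33.5651 ⇒ V=35.4257 exercise | (k=3,j=2): S=130.6668, (K−S)⁺=11.0132, hold=13.5303 ⇒ V=13.5303 continue | (k=3,j=3): S=160.6881, (K−S)⁺=0.0000, hold=2.2854 ⇒ V=2.2854 continue  boundary S*=106.2543
step 2: (k=2,j=0): S=95.8158, (K−S)⁺=45.8642, hold=44.0036 ⇒ V=45.8642 exercise | (k=2,j=1): S=117.8300, (K−S)⁺=23.8500, hold=23.3268 ⇒ V=23.8500 exercise | (k=2,j=2): S=144.9020, (K−S)⁺=0.0000, hold=7.3779 ⇒ V=7.3779 continue  boundary S*=117.8300
step 1: (k=1,j=0): S=106.2543, (K−S)⁺=35.4257, hold=33.5651 ⇒ V=35.4257 exercise | (k=1,j=1): S=130.6668, (K−S)⁺=11.0132, hold=14.7847 ⇒ V=14.7847 continue  boundary S*=106.2543
step 0: (k=0,j=0): S=117.8300, (K−S)⁺=23.8500, hold=23.9933 ⇒ V=23.9933 continue  boundary S*=-

price = 23.9933
boundary = - 106.2543 117.8300 106.2543 117.8300
tree:
23.9933
35.4257 14.7847
45.8642 23.8500 7.3779
55.2772 35.4257 13.5303 2.2854
63.7654 45.8642 23.8500 5.0170 0.0000
71.4198 55.2772 35.4257 11.0132 0.0000 0.0000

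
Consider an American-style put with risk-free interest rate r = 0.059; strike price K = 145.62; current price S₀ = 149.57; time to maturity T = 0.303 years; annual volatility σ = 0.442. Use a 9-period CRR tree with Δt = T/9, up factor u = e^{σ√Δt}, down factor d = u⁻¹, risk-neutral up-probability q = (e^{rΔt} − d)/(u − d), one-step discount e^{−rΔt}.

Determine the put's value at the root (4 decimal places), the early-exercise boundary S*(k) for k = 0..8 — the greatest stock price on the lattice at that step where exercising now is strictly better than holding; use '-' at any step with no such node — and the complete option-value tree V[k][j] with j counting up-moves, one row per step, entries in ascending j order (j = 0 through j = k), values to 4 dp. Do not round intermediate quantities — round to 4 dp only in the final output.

Δt=0.03367, u=1.08448, d=0.92210, q=0.49198, disc=e^(-rΔt)=0.99802
k=9 terminal: V=max(K-S,0) → 73.5338 60.8398 45.9103 28.3518 7.7013 0.0000 0.0000 0.0000 0.0000 0.0000
k=8: j=0 S=78.1760 intr=67.4440 cont=67.1551 V=67.4440[EX]; j=1 S=91.9425 intr=53.6775 cont=53.3886 V=53.6775[EX]; j=2 S=108.1332 intr=37.4868 cont=37.1979 V=37.4868[EX]; j=3 S=127.1750 intr=18.4450 cont=18.1561 V=18.4450[EX]; j=4 S=149.5700 intr=0.0000 cont=3.9047 V=3.9047[hold]; j=5 S=175.9087 intr=0.0000 cont=0.0000 V=0.0000[hold]; j=6 S=206.8855 intr=0.0000 cont=0.0000 V=0.0000[hold]; j=7 S=243.3173 intr=0.0000 cont=0.0000 V=0.0000[hold]; j=8 S=286.1645 intr=0.0000 cont=0.0000 V=0.0000[hold]  S*(8)=127.1750
k=7: j=0 S=84.7802 intr=60.8398 cont=60.5508 V=60.8398[EX]; j=1 S=99.7097 intr=45.9103 cont=45.6213 V=45.9103[EX]; j=2 S=117.2682 intr=28.3518 cont=28.0628 V=28.3518[EX]; j=3 S=137.9187 intr=7.7013 cont=11.2690 V=11.2690[hold]; j=4 S=162.2056 intr=0.0000 cont=1.9797 V=1.9797[hold]; j=5 S=190.7694 intr=0.0000 cont=0.0000 V=0.0000[hold]; j=6 S=224.3631 intr=0.0000 cont=0.0000 V=0.0000[hold]; j=7 S=263.8726 intr=0.0000 cont=0.0000 V=0.0000[hold]  S*(7)=117.2682
k=6: j=0 S=91.9425 intr=53.6775 cont=53.3886 V=53.6775[EX]; j=1 S=108.1332 intr=37.4868 cont=37.1979 V=37.4868[EX]; j=2 S=127.1750 intr=18.4450 cont=19.9078 V=19.9078[hold]; j=3 S=149.5700 intr=0.0000 cont=6.6856 V=6.6856[hold]; j=4 S=175.9087 intr=0.0000 cont=1.0037 V=1.0037[hold]; j=5 S=206.8855 intr=0.0000 cont=0.0000 V=0.0000[hold]; j=6 S=243.3173 intr=0.0000 cont=0.0000 V=0.0000[hold]  S*(6)=108.1332
k=5: j=0 S=99.7097 intr=45.9103 cont=45.6213 V=45.9103[EX]; j=1 S=117.2682 intr=28.3518 cont=28.7811 V=28.7811[hold]; j=2 S=137.9187 intr=7.7013 cont=13.3761 V=13.3761[hold]; j=3 S=162.2056 intr=0.0000 cont=3.8825 V=3.8825[hold]; j=4 S=190.7694 intr=0.0000 cont=0.5089 V=0.5089[hold]; j=5 S=224.3631 intr=0.0000 cont=0.0000 V=0.0000[hold]  S*(5)=99.7097
k=4: j=0 S=108.1332 intr=37.4868 cont=37.4087 V=37.4868[EX]; j=1 S=127.1750 intr=18.4450 cont=21.1601 V=21.1601[hold]; j=2 S=149.5700 intr=0.0000 cont=8.6882 V=8.6882[hold]; j=3 S=175.9087 intr=0.0000 cont=2.2183 V=2.2183[hold]; j=4 S=206.8855 intr=0.0000 cont=0.2580 V=0.2580[hold]  S*(4)=108.1332
k=3: j=0 S=117.2682 intr=28.3518 cont=29.3959 V=29.3959[hold]; j=1 S=137.9187 intr=7.7013 cont=14.9943 V=14.9943[hold]; j=2 S=162.2056 intr=0.0000 cont=5.4942 V=5.4942[hold]; j=3 S=190.7694 intr=0.0000 cont=1.2514 V=1.2514[hold]  S*(3)=-
k=2: j=0 S=127.1750 intr=18.4450 cont=22.2663 V=22.2663[hold]; j=1 S=149.5700 intr=0.0000 cont=10.3000 V=10.3000[hold]; j=2 S=175.9087 intr=0.0000 cont=3.4001 V=3.4001[hold]  S*(2)=-
k=1: j=0 S=137.9187 intr=7.7013 cont=16.3466 V=16.3466[hold]; j=1 S=162.2056 intr=0.0000 cont=6.8916 V=6.8916[hold]  S*(1)=-
k=0: j=0 S=149.5700 intr=0.0000 cont=11.6717 V=11.6717[hold]  S*(0)=-

price = 11.6717
boundary = - - - - 108.1332 99.7097 108.1332 117.2682 127.1750
tree:
11.6717
16.3466 6.8916
22.2663 10.3000 3.4001
29.3959 14.9943 5.4942 1.2514
37.4868 21.1601 8.6882 2.2183 0.2580
45.9103 28.7811 13.3761 3.8825 0.5089 0.0000
53.6775 37.4868 19.9078 6.6856 1.0037 0.0000 0.0000
60.8398 45.9103 28.3518 11.2690 1.9797 0.0000 0.0000 0.0000
67.4440 53.6775 37.4868 18.4450 3.9047 0.0000 0.0000 0.0000 0.0000
73.5338 60.8398 45.9103 28.3518 7.7013 0.0000 0.0000 0.0000 0.0000 0.0000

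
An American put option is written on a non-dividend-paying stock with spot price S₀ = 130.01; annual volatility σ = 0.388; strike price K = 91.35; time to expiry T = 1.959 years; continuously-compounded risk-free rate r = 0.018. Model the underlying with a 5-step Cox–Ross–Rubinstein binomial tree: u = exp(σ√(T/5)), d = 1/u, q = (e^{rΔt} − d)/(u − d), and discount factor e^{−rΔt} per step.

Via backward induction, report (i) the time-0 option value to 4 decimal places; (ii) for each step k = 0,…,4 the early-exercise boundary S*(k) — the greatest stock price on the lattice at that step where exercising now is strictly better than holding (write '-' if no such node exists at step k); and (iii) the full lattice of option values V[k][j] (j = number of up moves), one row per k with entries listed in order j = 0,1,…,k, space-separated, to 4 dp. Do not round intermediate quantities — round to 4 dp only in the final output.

Δt=0.39180, u=1.27490, d=0.78438, q=0.45401, disc=e^(-rΔt)=0.99297
k=5 terminal: V=max(K-S,0) → 52.7486 28.6088 0.0000 0.0000 0.0000 0.0000
k=4: j=0 S=49.2128 intr=42.1372 cont=41.4952 V=42.1372[EX]; j=1 S=79.9885 intr=11.3615 cont=15.5104 V=15.5104[hold]; j=2 S=130.0100 intr=0.0000 cont=0.0000 V=0.0000[hold]; j=3 S=211.3130 intr=0.0000 cont=0.0000 V=0.0000[hold]; j=4 S=343.4595 intr=0.0000 cont=0.0000 V=0.0000[hold]  S*(4)=49.2128
k=3: j=0 S=62.7412 intr=28.6088 cont=29.8372 V=29.8372[hold]; j=1 S=101.9770 intr=0.0000 cont=8.4090 V=8.4090[hold]; j=2 S=165.7492 intr=0.0000 cont=0.0000 V=0.0000[hold]; j=3 S=269.4020 intr=0.0000 cont=0.0000 V=0.0000[hold]  S*(3)=-
k=2: j=0 S=79.9885 intr=11.3615 cont=19.9673 V=19.9673[hold]; j=1 S=130.0100 intr=0.0000 cont=4.5590 V=4.5590[hold]; j=2 S=211.3130 intr=0.0000 cont=0.0000 V=0.0000[hold]  S*(2)=-
k=1: j=0 S=101.9770 intr=0.0000 cont=12.8806 V=12.8806[hold]; j=1 S=165.7492 intr=0.0000 cont=2.4717 V=2.4717[hold]  S*(1)=-
k=0: j=0 S=130.0100 intr=0.0000 cont=8.0976 V=8.0976[hold]  S*(0)=-

price = 8.0976
boundary = - - - - 49.2128
tree:
8.0976
12.8806 2.4717
19.9673 4.5590 0.0000
29.8372 8.4090 0.0000 0.0000
42.1372 15.5104 0.0000 0.0000 0.0000
52.7486 28.6088 0.0000 0.0000 0.0000 0.0000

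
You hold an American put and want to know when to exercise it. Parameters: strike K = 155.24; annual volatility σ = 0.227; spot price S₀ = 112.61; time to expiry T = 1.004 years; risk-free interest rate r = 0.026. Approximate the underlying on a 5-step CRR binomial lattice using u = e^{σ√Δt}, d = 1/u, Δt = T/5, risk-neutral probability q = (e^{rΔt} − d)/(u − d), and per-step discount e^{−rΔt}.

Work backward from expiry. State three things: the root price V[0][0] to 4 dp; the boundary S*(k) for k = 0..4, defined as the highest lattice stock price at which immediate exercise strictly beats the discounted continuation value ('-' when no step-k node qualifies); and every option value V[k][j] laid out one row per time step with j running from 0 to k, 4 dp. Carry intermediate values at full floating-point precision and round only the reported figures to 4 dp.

params: Δt=0.20080 u=1.10707 d=0.90328 q=0.50028 e^(-rΔt)=0.99479
t_5 payoffs: 87.5236 72.2459 53.5214 30.5724 2.4459 0.0000
t_4: node(4,0) S=74.9671 payoff=80.2729 vs cont=79.4645 → 80.2729 [stop]  node(4,1) S=91.8806 payoff=63.3594 vs cont=62.5510 → 63.3594 [stop]  node(4,2) S=112.6100 payoff=42.6300 vs cont=41.8216 → 42.6300 [stop]  node(4,3) S=138.0162 payoff=17.2238 vs cont=16.4154 → 17.2238 [stop]  node(4,4) S=169.1544 payoff=0.0000 vs cont=1.2159 → 1.2159 [wait]  ⇒ S*(4)=138.0162
t_3: node(3,0) S=82.9941 payoff=72.2459 vs cont=71.4375 → 72.2459 [stop]  node(3,1) S=101.7186 payoff=53.5214 vs cont=52.7130 → 53.5214 [stop]  node(3,2) S=124.6676 payoff=30.5724 vs cont=29.7641 → 30.5724 [stop]  node(3,3) S=152.7941 payoff=2.4459 vs cont=9.1674 → 9.1674 [wait]  ⇒ S*(3)=124.6676
t_2: node(2,0) S=91.8806 payoff=63.3594 vs cont=62.5510 → 63.3594 [stop]  node(2,1) S=112.6100 payoff=42.6300 vs cont=41.8216 → 42.6300 [stop]  node(2,2) S=138.0162 payoff=17.2238 vs cont=19.7606 → 19.7606 [wait]  ⇒ S*(2)=112.6100
t_1: node(1,0) S=101.7186 payoff=53.5214 vs cont=52.7130 → 53.5214 [stop]  node(1,1) S=124.6676 payoff=30.5724 vs cont=31.0265 → 31.0265 [wait]  ⇒ S*(1)=101.7186
t_0: node(0,0) S=112.6100 payoff=42.6300 vs cont=42.0476 → 42.6300 [stop]  ⇒ S*(0)=112.6100

price = 42.6300
boundary = 112.6100 101.7186 112.6100 124.6676 138.0162
tree:
42.6300
53.5214 31.0265
63.3594 42.6300 19.7606
72.2459 53.5214 30.5724 9.1674
80.2729 63.3594 42.6300 17.2238 1.2159
87.5236 72.2459 53.5214 30.5724 2.4459 0.0000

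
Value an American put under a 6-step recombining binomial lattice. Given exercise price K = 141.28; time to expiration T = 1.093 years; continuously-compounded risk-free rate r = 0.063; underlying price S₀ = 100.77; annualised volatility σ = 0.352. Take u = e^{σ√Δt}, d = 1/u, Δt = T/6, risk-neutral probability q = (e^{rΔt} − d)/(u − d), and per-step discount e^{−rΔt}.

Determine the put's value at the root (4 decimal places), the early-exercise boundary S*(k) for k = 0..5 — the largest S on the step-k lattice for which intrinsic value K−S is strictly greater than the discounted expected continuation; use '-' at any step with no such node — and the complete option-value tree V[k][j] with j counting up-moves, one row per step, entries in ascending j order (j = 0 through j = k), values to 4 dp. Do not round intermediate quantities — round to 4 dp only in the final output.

params: Δt=0.18217 u=1.16211 d=0.86050 q=0.50078 e^(-rΔt)=0.98859
t_6 payoffs: 100.3682 86.0287 66.6631 40.5100 5.1902 0.0000 0.0000
t_5: node(5,0) S=47.5440 payoff=93.7360 vs cont=92.1239 → 93.7360 [stop]  node(5,1) S=64.2081 payoff=77.0719 vs cont=75.4598 → 77.0719 [stop]  node(5,2) S=86.7130 payoff=54.5670 vs cont=52.9549 → 54.5670 [stop]  node(5,3) S=117.1058 payoff=24.1742 vs cont=22.5621 → 24.1742 [stop]  node(5,4) S=158.1513 payoff=0.0000 vs cont=2.5615 → 2.5615 [wait]  node(5,5) S=213.5831 payoff=0.0000 vs cont=0.0000 → 0.0000 [wait]  ⇒ S*(5)=117.1058
t_4: node(4,0) S=55.2513 payoff=86.0287 vs cont=84.4165 → 86.0287 [stop]  node(4,1) S=74.6169 payoff=66.6631 vs cont=65.0510 → 66.6631 [stop]  node(4,2) S=100.7700 payoff=40.5100 vs cont=38.8979 → 40.5100 [stop]  node(4,3) S=136.0898 payoff=5.1902 vs cont=13.1986 → 13.1986 [wait]  node(4,4) S=183.7891 payoff=0.0000 vs cont=1.2641 → 1.2641 [wait]  ⇒ S*(4)=100.7700
t_3: node(3,0) S=64.2081 payoff=77.0719 vs cont=75.4598 → 77.0719 [stop]  node(3,1) S=86.7130 payoff=54.5670 vs cont=52.9549 → 54.5670 [stop]  node(3,2) S=117.1058 payoff=24.1742 vs cont=26.5268 → 26.5268 [wait]  node(3,3) S=158.1513 payoff=0.0000 vs cont=7.1396 → 7.1396 [wait]  ⇒ S*(3)=86.7130
t_2: node(2,0) S=74.6169 payoff=66.6631 vs cont=65.0510 → 66.6631 [stop]  node(2,1) S=100.7700 payoff=40.5100 vs cont=40.0625 → 40.5100 [stop]  node(2,2) S=136.0898 payoff=5.1902 vs cont=16.6261 → 16.6261 [wait]  ⇒ S*(2)=100.7700
t_1: node(1,0) S=86.7130 payoff=54.5670 vs cont=52.9549 → 54.5670 [stop]  node(1,1) S=117.1058 payoff=24.1742 vs cont=28.2236 → 28.2236 [wait]  ⇒ S*(1)=86.7130
t_0: node(0,0) S=100.7700 payoff=40.5100 vs cont=40.9026 → 40.9026 [wait]  ⇒ S*(0)=-

price = 40.9026
boundary = - 86.7130 100.7700 86.7130 100.7700 117.1058
tree:
40.9026
54.5670 28.2236
66.6631 40.5100 16.6261
77.0719 54.5670 26.5268 7.1396
86.0287 66.6631 40.5100 13.1986 1.2641
93.7360 77.0719 54.5670 24.1742 2.5615 0.0000
100.3682 86.0287 66.6631 40.5100 5.1902 0.0000 0.0000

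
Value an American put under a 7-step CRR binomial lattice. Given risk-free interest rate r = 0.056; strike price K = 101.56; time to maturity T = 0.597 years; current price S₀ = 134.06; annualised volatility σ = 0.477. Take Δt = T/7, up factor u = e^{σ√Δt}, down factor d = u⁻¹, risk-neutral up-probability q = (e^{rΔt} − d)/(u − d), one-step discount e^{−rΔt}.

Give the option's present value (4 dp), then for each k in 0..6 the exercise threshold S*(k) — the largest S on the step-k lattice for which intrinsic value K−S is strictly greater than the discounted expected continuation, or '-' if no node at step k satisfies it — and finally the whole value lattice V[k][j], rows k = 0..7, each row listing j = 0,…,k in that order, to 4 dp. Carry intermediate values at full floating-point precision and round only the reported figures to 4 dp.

params: Δt=0.08529 u=1.14947 d=0.86997 q=0.48236 e^(-rΔt)=0.99524
t_7 payoffs: 50.9993 34.7549 13.2916 0.0000 0.0000 0.0000 0.0000 0.0000
t_6: node(6,0) S=58.1181 payoff=43.4419 vs cont=42.9580 → 43.4419 [stop]  node(6,1) S=76.7905 payoff=24.7695 vs cont=24.2856 → 24.7695 [stop]  node(6,2) S=101.4620 payoff=0.0980 vs cont=6.8475 → 6.8475 [wait]  node(6,3) S=134.0600 payoff=0.0000 vs cont=0.0000 → 0.0000 [wait]  node(6,4) S=177.1312 payoff=0.0000 vs cont=0.0000 → 0.0000 [wait]  node(6,5) S=234.0406 payoff=0.0000 vs cont=0.0000 → 0.0000 [wait]  node(6,6) S=309.2339 payoff=0.0000 vs cont=0.0000 → 0.0000 [wait]  ⇒ S*(6)=76.7905
t_5: node(5,0) S=66.8051 payoff=34.7549 vs cont=34.2710 → 34.7549 [stop]  node(5,1) S=88.2684 payoff=13.2916 vs cont=16.0478 → 16.0478 [wait]  node(5,2) S=116.6276 payoff=0.0000 vs cont=3.5277 → 3.5277 [wait]  node(5,3) S=154.0981 payoff=0.0000 vs cont=0.0000 → 0.0000 [wait]  node(5,4) S=203.6072 payoff=0.0000 vs cont=0.0000 → 0.0000 [wait]  node(5,5) S=269.0228 payoff=0.0000 vs cont=0.0000 → 0.0000 [wait]  ⇒ S*(5)=66.8051
t_4: node(4,0) S=76.7905 payoff=24.7695 vs cont=25.6088 → 25.6088 [wait]  node(4,1) S=101.4620 payoff=0.0980 vs cont=9.9609 → 9.9609 [wait]  node(4,2) S=134.0600 payoff=0.0000 vs cont=1.8174 → 1.8174 [wait]  node(4,3) S=177.1312 payoff=0.0000 vs cont=0.0000 → 0.0000 [wait]  node(4,4) S=234.0406 payoff=0.0000 vs cont=0.0000 → 0.0000 [wait]  ⇒ S*(4)=-
t_3: node(3,0) S=88.2684 payoff=13.2916 vs cont=17.9749 → 17.9749 [wait]  node(3,1) S=116.6276 payoff=0.0000 vs cont=6.0041 → 6.0041 [wait]  node(3,2) S=154.0981 payoff=0.0000 vs cont=0.9363 → 0.9363 [wait]  node(3,3) S=203.6072 payoff=0.0000 vs cont=0.0000 → 0.0000 [wait]  ⇒ S*(3)=-
t_2: node(2,0) S=101.4620 payoff=0.0980 vs cont=12.1425 → 12.1425 [wait]  node(2,1) S=134.0600 payoff=0.0000 vs cont=3.5426 → 3.5426 [wait]  node(2,2) S=177.1312 payoff=0.0000 vs cont=0.4823 → 0.4823 [wait]  ⇒ S*(2)=-
t_1: node(1,0) S=116.6276 payoff=0.0000 vs cont=7.9562 → 7.9562 [wait]  node(1,1) S=154.0981 payoff=0.0000 vs cont=2.0566 → 2.0566 [wait]  ⇒ S*(1)=-
t_0: node(0,0) S=134.0600 payoff=0.0000 vs cont=5.0861 → 5.0861 [wait]  ⇒ S*(0)=-

price = 5.0861
boundary = - - - - - 66.8051 76.7905
tree:
5.0861
7.9562 2.0566
12.1425 3.5426 0.4823
17.9749 6.0041 0.9363 0.0000
25.6088 9.9609 1.8174 0.0000 0.0000
34.7549 16.0478 3.5277 0.0000 0.0000 0.0000
43.4419 24.7695 6.8475 0.0000 0.0000 0.0000 0.0000
50.9993 34.7549 13.2916 0.0000 0.0000 0.0000 0.0000 0.0000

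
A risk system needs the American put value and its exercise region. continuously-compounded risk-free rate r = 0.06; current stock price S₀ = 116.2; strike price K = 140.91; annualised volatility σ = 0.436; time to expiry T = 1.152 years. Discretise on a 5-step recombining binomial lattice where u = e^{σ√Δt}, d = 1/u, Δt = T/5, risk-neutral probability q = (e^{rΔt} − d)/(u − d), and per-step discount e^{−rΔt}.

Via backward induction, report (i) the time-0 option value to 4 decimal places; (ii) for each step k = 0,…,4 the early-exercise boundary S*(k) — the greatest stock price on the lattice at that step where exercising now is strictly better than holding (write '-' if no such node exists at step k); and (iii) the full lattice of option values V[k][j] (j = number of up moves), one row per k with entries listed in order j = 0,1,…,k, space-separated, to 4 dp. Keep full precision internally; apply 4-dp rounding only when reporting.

params: Δt=0.23040 u=1.23279 d=0.81117 q=0.48089 e^(-rΔt)=0.98627
t_5 payoffs: 100.1006 78.8890 46.6523 0.0000 0.0000 0.0000
t_4: node(4,0) S=50.3094 payoff=90.6006 vs cont=88.6660 → 90.6006 [stop]  node(4,1) S=76.4589 payoff=64.4511 vs cont=62.5166 → 64.4511 [stop]  node(4,2) S=116.2000 payoff=24.7100 vs cont=23.8854 → 24.7100 [stop]  node(4,3) S=176.5974 payoff=0.0000 vs cont=0.0000 → 0.0000 [wait]  node(4,4) S=268.3878 payoff=0.0000 vs cont=0.0000 → 0.0000 [wait]  ⇒ S*(4)=116.2000
t_3: node(3,0) S=62.0210 payoff=78.8890 vs cont=76.9545 → 78.8890 [stop]  node(3,1) S=94.2577 payoff=46.6523 vs cont=44.7177 → 46.6523 [stop]  node(3,2) S=143.2502 payoff=0.0000 vs cont=12.6512 → 12.6512 [wait]  node(3,3) S=217.7076 payoff=0.0000 vs cont=0.0000 → 0.0000 [wait]  ⇒ S*(3)=94.2577
t_2: node(2,0) S=76.4589 payoff=64.4511 vs cont=62.5166 → 64.4511 [stop]  node(2,1) S=116.2000 payoff=24.7100 vs cont=29.8856 → 29.8856 [wait]  node(2,2) S=176.5974 payoff=0.0000 vs cont=6.4773 → 6.4773 [wait]  ⇒ S*(2)=76.4589
t_1: node(1,0) S=94.2577 payoff=46.6523 vs cont=47.1725 → 47.1725 [wait]  node(1,1) S=143.2502 payoff=0.0000 vs cont=18.3731 → 18.3731 [wait]  ⇒ S*(1)=-
t_0: node(0,0) S=116.2000 payoff=24.7100 vs cont=32.8658 → 32.8658 [wait]  ⇒ S*(0)=-

price = 32.8658
boundary = - - 76.4589 94.2577 116.2000
tree:
32.8658
47.1725 18.3731
64.4511 29.8856 6.4773
78.8890 46.6523 12.6512 0.0000
90.6006 64.4511 24.7100 0.0000 0.0000
100.1006 78.8890 46.6523 0.0000 0.0000 0.0000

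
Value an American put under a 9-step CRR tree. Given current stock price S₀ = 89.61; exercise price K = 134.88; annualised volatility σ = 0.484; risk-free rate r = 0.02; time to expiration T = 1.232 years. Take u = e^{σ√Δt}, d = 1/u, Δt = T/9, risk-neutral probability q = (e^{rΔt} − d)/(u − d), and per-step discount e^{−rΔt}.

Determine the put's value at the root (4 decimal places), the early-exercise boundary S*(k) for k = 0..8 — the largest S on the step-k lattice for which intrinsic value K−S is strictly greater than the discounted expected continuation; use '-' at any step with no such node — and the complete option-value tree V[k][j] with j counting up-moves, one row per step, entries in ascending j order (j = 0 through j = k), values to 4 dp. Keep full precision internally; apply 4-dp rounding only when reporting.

price = 51.1504
boundary = - - - 52.3655 62.6348 52.3655 62.6348 74.9180 89.6100
tree:
51.1504
61.6445 39.2803
72.2956 49.6543 27.4790
82.5145 60.8698 36.9385 16.6689
91.1000 72.2452 48.0350 24.2853 7.9327
98.2780 82.5145 60.1471 34.2696 12.8475 2.2787
104.2791 91.1000 72.2452 46.4696 20.3206 4.2547 0.0000
109.2962 98.2780 82.5145 59.9620 31.0937 7.9443 0.0000 0.0000
113.4908 104.2791 91.1000 72.2452 45.2700 14.8335 0.0000 0.0000 0.0000
116.9977 109.2962 98.2780 82.5145 59.9620 27.6968 0.0000 0.0000 0.0000 0.0000

params: Δt=0.13689 u=1.19611 d=0.83605 q=0.46297 e^(-rΔt)=0.99727
t_9 payoffs: 116.9977 109.2962 98.2780 82.5145 59.9620 27.6968 0.0000 0.0000 0.0000 0.0000
t_8: node(8,0) S=21.3892 payoff=113.4908 vs cont=113.1221 → 113.4908 [stop]  node(8,1) S=30.6009 payoff=104.2791 vs cont=103.9103 → 104.2791 [stop]  node(8,2) S=43.7800 payoff=91.1000 vs cont=90.7313 → 91.1000 [stop]  node(8,3) S=62.6348 payoff=72.2452 vs cont=71.8764 → 72.2452 [stop]  node(8,4) S=89.6100 payoff=45.2700 vs cont=44.9012 → 45.2700 [stop]  node(8,5) S=128.2027 payoff=6.6773 vs cont=14.8335 → 14.8335 [wait]  node(8,6) S=183.4162 payoff=0.0000 vs cont=0.0000 → 0.0000 [wait]  node(8,7) S=262.4087 payoff=0.0000 vs cont=0.0000 → 0.0000 [wait]  node(8,8) S=375.4213 payoff=0.0000 vs cont=0.0000 → 0.0000 [wait]  ⇒ S*(8)=89.6100
t_7: node(7,0) S=25.5838 payoff=109.2962 vs cont=108.9275 → 109.2962 [stop]  node(7,1) S=36.6020 payoff=98.2780 vs cont=97.9092 → 98.2780 [stop]  node(7,2) S=52.3655 payoff=82.5145 vs cont=82.1457 → 82.5145 [stop]  node(7,3) S=74.9180 payoff=59.9620 vs cont=59.5932 → 59.9620 [stop]  node(7,4) S=107.1832 payoff=27.6968 vs cont=31.0937 → 31.0937 [wait]  node(7,5) S=153.3442 payoff=0.0000 vs cont=7.9443 → 7.9443 [wait]  node(7,6) S=219.3855 payoff=0.0000 vs cont=0.0000 → 0.0000 [wait]  node(7,7) S=313.8691 payoff=0.0000 vs cont=0.0000 → 0.0000 [wait]  ⇒ S*(7)=74.9180
t_6: node(6,0) S=30.6009 payoff=104.2791 vs cont=103.9103 → 104.2791 [stop]  node(6,1) S=43.7800 payoff=91.1000 vs cont=90.7313 → 91.1000 [stop]  node(6,2) S=62.6348 payoff=72.2452 vs cont=71.8764 → 72.2452 [stop]  node(6,3) S=89.6100 payoff=45.2700 vs cont=46.4696 → 46.4696 [wait]  node(6,4) S=128.2027 payoff=6.6773 vs cont=20.3206 → 20.3206 [wait]  node(6,5) S=183.4162 payoff=0.0000 vs cont=4.2547 → 4.2547 [wait]  node(6,6) S=262.4087 payoff=0.0000 vs cont=0.0000 → 0.0000 [wait]  ⇒ S*(6)=62.6348
t_5: node(5,0) S=36.6020 payoff=98.2780 vs cont=97.9092 → 98.2780 [stop]  node(5,1) S=52.3655 payoff=82.5145 vs cont=82.1457 → 82.5145 [stop]  node(5,2) S=74.9180 payoff=59.9620 vs cont=60.1471 → 60.1471 [wait]  node(5,3) S=107.1832 payoff=27.6968 vs cont=34.2696 → 34.2696 [wait]  node(5,4) S=153.3442 payoff=0.0000 vs cont=12.8475 → 12.8475 [wait]  node(5,5) S=219.3855 payoff=0.0000 vs cont=2.2787 → 2.2787 [wait]  ⇒ S*(5)=52.3655
t_4: node(4,0) S=43.7800 payoff=91.1000 vs cont=90.7313 → 91.1000 [stop]  node(4,1) S=62.6348 payoff=72.2452 vs cont=71.9619 → 72.2452 [stop]  node(4,2) S=89.6100 payoff=45.2700 vs cont=48.0350 → 48.0350 [wait]  node(4,3) S=128.2027 payoff=6.6773 vs cont=24.2853 → 24.2853 [wait]  node(4,4) S=183.4162 payoff=0.0000 vs cont=7.9327 → 7.9327 [wait]  ⇒ S*(4)=62.6348
t_3: node(3,0) S=52.3655 payoff=82.5145 vs cont=82.1457 → 82.5145 [stop]  node(3,1) S=74.9180 payoff=59.9620 vs cont=60.8698 → 60.8698 [wait]  node(3,2) S=107.1832 payoff=27.6968 vs cont=36.9385 → 36.9385 [wait]  node(3,3) S=153.3442 payoff=0.0000 vs cont=16.6689 → 16.6689 [wait]  ⇒ S*(3)=52.3655
t_2: node(2,0) S=62.6348 payoff=72.2452 vs cont=72.2956 → 72.2956 [wait]  node(2,1) S=89.6100 payoff=45.2700 vs cont=49.6543 → 49.6543 [wait]  node(2,2) S=128.2027 payoff=6.6773 vs cont=27.4790 → 27.4790 [wait]  ⇒ S*(2)=-
t_1: node(1,0) S=74.9180 payoff=59.9620 vs cont=61.6445 → 61.6445 [wait]  node(1,1) S=107.1832 payoff=27.6968 vs cont=39.2803 → 39.2803 [wait]  ⇒ S*(1)=-
t_0: node(0,0) S=89.6100 payoff=45.2700 vs cont=51.1504 → 51.1504 [wait]  ⇒ S*(0)=-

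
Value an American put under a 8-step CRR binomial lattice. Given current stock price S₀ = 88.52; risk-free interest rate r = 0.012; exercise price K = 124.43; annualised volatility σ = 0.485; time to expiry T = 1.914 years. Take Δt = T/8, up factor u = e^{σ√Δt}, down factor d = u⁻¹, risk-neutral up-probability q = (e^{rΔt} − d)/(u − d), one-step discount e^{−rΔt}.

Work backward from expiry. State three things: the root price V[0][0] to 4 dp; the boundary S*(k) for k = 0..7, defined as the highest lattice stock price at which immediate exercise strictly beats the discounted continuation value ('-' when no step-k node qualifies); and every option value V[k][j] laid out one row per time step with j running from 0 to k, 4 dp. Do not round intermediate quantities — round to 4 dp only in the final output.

Δt=0.23925  u=1.26773  d=0.78881  q=0.44697  discount=0.99713
step 8 (expiry): payoffs max(K−S,0) = 111.1614 103.1055 90.1585 69.3509 35.9100 0.0000 0.0000 0.0000 0.0000
step 7: (k=7,j=0): S=16.8210, (K−S)⁺=107.6090, hold=107.2523 ⇒ V=107.6090 exercise | (k=7,j=1): S=27.0337, (K−S)⁺=97.3963, hold=97.0396 ⇒ V=97.3963 exercise | (k=7,j=2): S=43.4470, (K−S)⁺=80.9830, hold=80.6263 ⇒ V=80.9830 exercise | (k=7,j=3): S=69.8255, (K−S)⁺=54.6045, hold=54.2478 ⇒ V=54.6045 exercise | (k=7,j=4): S=112.2196, (K−S)⁺=12.2104, hold=19.8023 ⇒ V=19.8023 continue | (k=7,j=5): S=180.3529, (K−S)⁺=0.0000, hold=0.0000 ⇒ V=0.0000 continue | (k=7,j=6): S=289.8528, (K−S)⁺=0.0000, hold=0.0000 ⇒ V=0.0000 continue | (k=7,j=7): S=465.8349, (K−S)⁺=0.0000, hold=0.0000 ⇒ V=0.0000 continue  boundary S*=69.8255
step 6: (k=6,j=0): S=21.3245, (K−S)⁺=103.1055, hold=102.7488 ⇒ V=103.1055 exercise | (k=6,j=1): S=34.2715, (K−S)⁺=90.1585, hold=89.8018 ⇒ V=90.1585 exercise | (k=6,j=2): S=55.0791, (K−S)⁺=69.3509, hold=68.9942 ⇒ V=69.3509 exercise | (k=6,j=3): S=88.5200, (K−S)⁺=35.9100, hold=38.9369 ⇒ V=38.9369 continue | (k=6,j=4): S=142.2643, (K−S)⁺=0.0000, hold=10.9198 ⇒ V=10.9198 continue | (k=6,j=5): S=228.6390, (K−S)⁺=0.0000, hold=0.0000 ⇒ V=0.0000 continue | (k=6,j=6): S=367.4555, (K−S)⁺=0.0000, hold=0.0000 ⇒ V=0.0000 continue  boundary S*=55.0791
step 5: (k=5,j=0): S=27.0337, (K−S)⁺=97.3963, hold=97.0396 ⇒ V=97.3963 exercise | (k=5,j=1): S=43.4470, (K−S)⁺=80.9830, hold=80.6263 ⇒ V=80.9830 exercise | (k=5,j=2): S=69.8255, (K−S)⁺=54.6045, hold=55.5968 ⇒ V=55.5968 continue | (k=5,j=3): S=112.2196, (K−S)⁺=12.2104, hold=26.3383 ⇒ V=26.3383 continue | (k=5,j=4): S=180.3529, (K−S)⁺=0.0000, hold=6.0216 ⇒ V=6.0216 continue | (k=5,j=5): S=289.8528, (K−S)⁺=0.0000, hold=0.0000 ⇒ V=0.0000 continue  boundary S*=43.4470
step 4: (k=4,j=0): S=34.2715, (K−S)⁺=90.1585, hold=89.8018 ⇒ V=90.1585 exercise | (k=4,j=1): S=55.0791, (K−S)⁺=69.3509, hold=69.4364 ⇒ V=69.4364 continue | (k=4,j=2): S=88.5200, (K−S)⁺=35.9100, hold=42.3972 ⇒ V=42.3972 continue | (k=4,j=3): S=142.2643, (K−S)⁺=0.0000, hold=17.2078 ⇒ V=17.2078 continue | (k=4,j=4): S=228.6390, (K−S)⁺=0.0000, hold=3.3206 ⇒ V=3.3206 continue  boundary S*=34.2715
step 3: (k=3,j=0): S=43.4470, (K−S)⁺=80.9830, hold=80.6644 ⇒ V=80.9830 exercise | (k=3,j=1): S=69.8255, (K−S)⁺=54.6045, hold=57.1862 ⇒ V=57.1862 continue | (k=3,j=2): S=112.2196, (K−S)⁺=12.2104, hold=31.0489 ⇒ V=31.0489 continue | (k=3,j=3): S=180.3529, (K−S)⁺=0.0000, hold=10.9691 ⇒ V=10.9691 continue  boundary S*=43.4470
step 2: (k=2,j=0): S=55.0791, (K−S)⁺=69.3509, hold=70.1448 ⇒ V=70.1448 continue | (k=2,j=1): S=88.5200, (K−S)⁺=35.9100, hold=45.3731 ⇒ V=45.3731 continue | (k=2,j=2): S=142.2643, (K−S)⁺=0.0000, hold=22.0105 ⇒ V=22.0105 continue  boundary S*=-
step 1: (k=1,j=0): S=69.8255, (K−S)⁺=54.6045, hold=58.9032 ⇒ V=58.9032 continue | (k=1,j=1): S=112.2196, (K−S)⁺=12.2104, hold=34.8305 ⇒ V=34.8305 continue  boundary S*=-
step 0: (k=0,j=0): S=88.5200, (K−S)⁺=35.9100, hold=48.0053 ⇒ V=48.0053 continue  boundary S*=-

price = 48.0053
boundary = - - - 43.4470 34.2715 43.4470 55.0791 69.8255
tree:
48.0053
58.9032 34.8305
70.1448 45.3731 22.0105
80.9830 57.1862 31.0489 10.9691
90.1585 69.4364 42.3972 17.2078 3.3206
97.3963 80.9830 55.5968 26.3383 6.0216 0.0000
103.1055 90.1585 69.3509 38.9369 10.9198 0.0000 0.0000
107.6090 97.3963 80.9830 54.6045 19.8023 0.0000 0.0000 0.0000
111.1614 103.1055 90.1585 69.3509 35.9100 0.0000 0.0000 0.0000 0.0000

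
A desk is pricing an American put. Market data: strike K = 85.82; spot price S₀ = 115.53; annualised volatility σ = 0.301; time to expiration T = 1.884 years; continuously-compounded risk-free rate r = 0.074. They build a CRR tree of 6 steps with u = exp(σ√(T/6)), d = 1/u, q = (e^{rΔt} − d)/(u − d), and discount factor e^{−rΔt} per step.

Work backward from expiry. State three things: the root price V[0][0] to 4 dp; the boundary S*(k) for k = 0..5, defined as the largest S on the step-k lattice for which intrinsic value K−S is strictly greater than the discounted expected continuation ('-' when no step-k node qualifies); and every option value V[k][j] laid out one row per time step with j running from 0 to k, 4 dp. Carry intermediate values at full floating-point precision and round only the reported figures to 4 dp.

Δt=0.31400  u=1.18373  d=0.84479  q=0.52729  discount=0.97703
step 6 (expiry): payoffs max(K−S,0) = 43.8261 26.9777 3.3697 0.0000 0.0000 0.0000 0.0000
step 5: (k=5,j=0): S=49.7093, (K−S)⁺=36.1107, hold=34.1395 ⇒ V=36.1107 exercise | (k=5,j=1): S=69.6531, (K−S)⁺=16.1669, hold=14.1957 ⇒ V=16.1669 exercise | (k=5,j=2): S=97.5986, (K−S)⁺=0.0000, hold=1.5563 ⇒ V=1.5563 continue | (k=5,j=3): S=136.7559, (K−S)⁺=0.0000, hold=0.0000 ⇒ V=0.0000 continue | (k=5,j=4): S=191.6235, (K−S)⁺=0.0000, hold=0.0000 ⇒ V=0.0000 continue | (k=5,j=5): S=268.5045, (K−S)⁺=0.0000, hold=0.0000 ⇒ V=0.0000 continue  boundary S*=69.6531
step 4: (k=4,j=0): S=58.8423, (K−S)⁺=26.9777, hold=25.0066 ⇒ V=26.9777 exercise | (k=4,j=1): S=82.4503, (K−S)⁺=3.3697, hold=8.2685 ⇒ V=8.2685 continue | (k=4,j=2): S=115.5300, (K−S)⁺=0.0000, hold=0.7188 ⇒ V=0.7188 continue | (k=4,j=3): S=161.8816, (K−S)⁺=0.0000, hold=0.0000 ⇒ V=0.0000 continue | (k=4,j=4): S=226.8298, (K−S)⁺=0.0000, hold=0.0000 ⇒ V=0.0000 continue  boundary S*=58.8423
step 3: (k=3,j=0): S=69.6531, (K−S)⁺=16.1669, hold=16.7195 ⇒ V=16.7195 continue | (k=3,j=1): S=97.5986, (K−S)⁺=0.0000, hold=4.1891 ⇒ V=4.1891 continue | (k=3,j=2): S=136.7559, (K−S)⁺=0.0000, hold=0.3320 ⇒ V=0.3320 continue | (k=3,j=3): S=191.6235, (K−S)⁺=0.0000, hold=0.0000 ⇒ V=0.0000 continue  boundary S*=-
step 2: (k=2,j=0): S=82.4503, (K−S)⁺=3.3697, hold=9.8801 ⇒ V=9.8801 continue | (k=2,j=1): S=115.5300, (K−S)⁺=0.0000, hold=2.1058 ⇒ V=2.1058 continue | (k=2,j=2): S=161.8816, (K−S)⁺=0.0000, hold=0.1533 ⇒ V=0.1533 continue  boundary S*=-
step 1: (k=1,j=0): S=97.5986, (K−S)⁺=0.0000, hold=5.6480 ⇒ V=5.6480 continue | (k=1,j=1): S=136.7559, (K−S)⁺=0.0000, hold=1.0515 ⇒ V=1.0515 continue  boundary S*=-
step 0: (k=0,j=0): S=115.5300, (K−S)⁺=0.0000, hold=3.1503 ⇒ V=3.1503 continue  boundary S*=-

price = 3.1503
boundary = - - - - 58.8423 69.6531
tree:
3.1503
5.6480 1.0515
9.8801 2.1058 0.1533
16.7195 4.1891 0.3320 0.0000
26.9777 8.2685 0.7188 0.0000 0.0000
36.1107 16.1669 1.5563 0.0000 0.0000 0.0000
43.8261 26.9777 3.3697 0.0000 0.0000 0.0000 0.0000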